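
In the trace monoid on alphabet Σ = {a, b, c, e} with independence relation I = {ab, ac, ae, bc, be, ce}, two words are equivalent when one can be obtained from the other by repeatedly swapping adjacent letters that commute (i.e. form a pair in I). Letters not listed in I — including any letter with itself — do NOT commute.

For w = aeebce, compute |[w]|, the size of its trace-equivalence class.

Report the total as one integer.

#0=a has no predecessor
#1=e has no predecessor
#2=e depends on [1:e]
#3=b has no predecessor
#4=c has no predecessor
#5=e depends on [2:e]
sources: [0:a, 1:e, 3:b, 4:c]
N(rest) = Σ N(rest − s) over sources s of rest; N(one piece) = 1:
  size 1 → [0]=1  [3]=1  [4]=1  [5]=1
  size 2 → [0,3]=2  [0,4]=2  [0,5]=2  [2,5]=1  [3,4]=2  [3,5]=2  [4,5]=2
  size 3 → [0,2,5]=3  [0,3,4]=6  [0,3,5]=6  [0,4,5]=6  [1,2,5]=1  [2,3,5]=3  [2,4,5]=3  [3,4,5]=6
  size 4 → [0,1,2,5]=4  [0,2,3,5]=12  [0,2,4,5]=12  [0,3,4,5]=24  [1,2,3,5]=4  [1,2,4,5]=4  [2,3,4,5]=12
  first=0(a) contributes 20
  first=1(e) contributes 60
  first=3(b) contributes 20
  first=4(c) contributes 20
|[w]| = 120

120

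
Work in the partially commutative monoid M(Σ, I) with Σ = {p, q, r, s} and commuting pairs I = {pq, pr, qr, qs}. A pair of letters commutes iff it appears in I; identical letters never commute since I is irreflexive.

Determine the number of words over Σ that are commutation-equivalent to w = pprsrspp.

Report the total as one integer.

3

0(p) covers ∅
1(p) covers 0:p
2(r) covers ∅
3(s) covers 1:p, 2:r
4(r) covers 3:s
5(s) covers 4:r
6(p) covers 5:s
7(p) covers 6:p
floor of heap: 0:p, 2:r
completions by unplaced set U, small U first (add the entries for U minus each lowest piece of U):
  |U|=1: {7}:1
  |U|=2: {6,7}:1
  |U|=3: {5,6,7}:1
  |U|=4: {4,5,6,7}:1
  |U|=5: {3,4,5,6,7}:1
  |U|=6: {1,3,4,5,6,7}:1  {2,3,4,5,6,7}:1
  start at 0(p): 2
  start at 2(r): 1
sum over floor = 3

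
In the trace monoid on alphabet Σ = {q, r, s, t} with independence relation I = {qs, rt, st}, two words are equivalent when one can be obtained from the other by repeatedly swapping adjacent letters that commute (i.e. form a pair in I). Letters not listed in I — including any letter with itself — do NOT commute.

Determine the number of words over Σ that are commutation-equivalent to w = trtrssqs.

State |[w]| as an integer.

drop 0:t onto floor
drop 1:r onto floor
drop 2:t onto {0:t}
drop 3:r onto {1:r}
drop 4:s onto {3:r}
drop 5:s onto {4:s}
drop 6:q onto {2:t, 3:r}
drop 7:s onto {5:s}
ground layer = {0:t, 1:r}
drop-orders for the pieces not yet dropped (sum over which currently-grounded one goes next):
  1 to go: {6} 1  {7} 1
  2 to go: {2,6} 1  {5,7} 1  {6,7} 2
  3 to go: {0,2,6} 1  {2,6,7} 3  {4,5,7} 1  {5,6,7} 3
  4 to go: {0,2,6,7} 4  {2,5,6,7} 6  {4,5,6,7} 4
  5 to go: {0,2,5,6,7} 10  {2,4,5,6,7} 10  {3,4,5,6,7} 4
  6 to go: {0,2,4,5,6,7} 20  {1,3,4,5,6,7} 4  {2,3,4,5,6,7} 14
  if 0:t drops first: 18 orders
  if 1:r drops first: 34 orders
heap linearizations: 52

52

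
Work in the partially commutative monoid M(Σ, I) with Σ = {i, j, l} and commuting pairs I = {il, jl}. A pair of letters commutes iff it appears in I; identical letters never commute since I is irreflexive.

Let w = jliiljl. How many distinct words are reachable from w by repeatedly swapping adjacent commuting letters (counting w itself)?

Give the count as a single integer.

35

0(j) covers ∅
1(l) covers ∅
2(i) covers 0:j
3(i) covers 2:i
4(l) covers 1:l
5(j) covers 3:i
6(l) covers 4:l
floor of heap: 0:j, 1:l
completions by unplaced set U, small U first (add the entries for U minus each lowest piece of U):
  |U|=1: {5}:1  {6}:1
  |U|=2: {3,5}:1  {4,6}:1  {5,6}:2
  |U|=3: {1,4,6}:1  {2,3,5}:1  {3,5,6}:3  {4,5,6}:3
  |U|=4: {0,2,3,5}:1  {1,4,5,6}:4  {2,3,5,6}:4  {3,4,5,6}:6
  |U|=5: {0,2,3,5,6}:5  {1,3,4,5,6}:10  {2,3,4,5,6}:10
  start at 0(j): 20
  start at 1(l): 15
sum over floor = 35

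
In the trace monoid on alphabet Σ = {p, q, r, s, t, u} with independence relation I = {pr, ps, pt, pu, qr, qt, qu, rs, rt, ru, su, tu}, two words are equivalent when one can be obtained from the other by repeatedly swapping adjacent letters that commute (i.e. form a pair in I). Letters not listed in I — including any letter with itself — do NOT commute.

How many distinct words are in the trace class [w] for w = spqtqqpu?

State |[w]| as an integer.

piece 0:s — minimal
piece 1:p — minimal
piece 2:q rests on {0:s, 1:p}
piece 3:t rests on {0:s}
piece 4:q rests on {2:q}
piece 5:q rests on {4:q}
piece 6:p rests on {5:q}
piece 7:u — minimal
minimal pieces: {0:s, 1:p, 7:u}
ways to finish when only these pieces remain (= sum over removing one remaining piece with nothing left below it):
  1 left: {3}→1  {6}→1  {7}→1
  2 left: {3,6}→2  {3,7}→2  {5,6}→1  {6,7}→2
  3 left: {3,5,6}→3  {3,6,7}→6  {4,5,6}→1  {5,6,7}→3
  4 left: {2,4,5,6}→1  {3,4,5,6}→4  {3,5,6,7}→12  {4,5,6,7}→4
  5 left: {1,2,4,5,6}→1  {2,3,4,5,6}→5  {2,4,5,6,7}→5  {3,4,5,6,7}→20
  6 left: {0,2,3,4,5,6}→5  {1,2,3,4,5,6}→6  {1,2,4,5,6,7}→6  {2,3,4,5,6,7}→30
  placing 0:s first → 42 extensions
  placing 1:p first → 35 extensions
  placing 7:u first → 11 extensions
total linear extensions = 88

88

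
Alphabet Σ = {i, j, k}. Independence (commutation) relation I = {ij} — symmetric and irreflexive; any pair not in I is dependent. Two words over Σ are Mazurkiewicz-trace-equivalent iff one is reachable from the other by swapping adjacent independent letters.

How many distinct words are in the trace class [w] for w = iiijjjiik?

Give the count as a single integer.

56

drop 0:i onto floor
drop 1:i onto {0:i}
drop 2:i onto {1:i}
drop 3:j onto floor
drop 4:j onto {3:j}
drop 5:j onto {4:j}
drop 6:i onto {2:i}
drop 7:i onto {6:i}
drop 8:k onto {5:j, 7:i}
ground layer = {0:i, 3:j}
drop-orders for the pieces not yet dropped (sum over which currently-grounded one goes next):
  1 to go: {8} 1
  2 to go: {5,8} 1  {7,8} 1
  3 to go: {4,5,8} 1  {5,7,8} 2  {6,7,8} 1
  4 to go: {2,6,7,8} 1  {3,4,5,8} 1  {4,5,7,8} 3  {5,6,7,8} 3
  5 to go: {1,2,6,7,8} 1  {2,5,6,7,8} 4  {3,4,5,7,8} 4  {4,5,6,7,8} 6
  6 to go: {0,1,2,6,7,8} 1  {1,2,5,6,7,8} 5  {2,4,5,6,7,8} 10  {3,4,5,6,7,8} 10
  7 to go: {0,1,2,5,6,7,8} 6  {1,2,4,5,6,7,8} 15  {2,3,4,5,6,7,8} 20
  if 0:i drops first: 35 orders
  if 3:j drops first: 21 orders
heap linearizations: 56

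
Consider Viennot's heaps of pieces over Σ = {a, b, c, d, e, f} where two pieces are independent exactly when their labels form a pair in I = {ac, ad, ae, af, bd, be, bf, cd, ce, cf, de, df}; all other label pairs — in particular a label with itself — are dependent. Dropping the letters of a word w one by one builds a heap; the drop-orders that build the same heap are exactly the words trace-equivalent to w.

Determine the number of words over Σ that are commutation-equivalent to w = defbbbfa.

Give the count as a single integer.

#0=d has no predecessor
#1=e has no predecessor
#2=f depends on [1:e]
#3=b has no predecessor
#4=b depends on [3:b]
#5=b depends on [4:b]
#6=f depends on [2:f]
#7=a depends on [5:b]
sources: [0:d, 1:e, 3:b]
N(rest) = Σ N(rest − s) over sources s of rest; N(one piece) = 1:
  size 1 → [0]=1  [6]=1  [7]=1
  size 2 → [0,6]=2  [0,7]=2  [2,6]=1  [5,7]=1  [6,7]=2
  size 3 → [0,2,6]=3  [0,5,7]=3  [0,6,7]=6  [1,2,6]=1  [2,6,7]=3  [4,5,7]=1  [5,6,7]=3
  size 4 → [0,1,2,6]=4  [0,2,6,7]=12  [0,4,5,7]=4  [0,5,6,7]=12  [1,2,6,7]=4  [2,5,6,7]=6  [3,4,5,7]=1  [4,5,6,7]=4
  size 5 → [0,1,2,6,7]=20  [0,2,5,6,7]=30  [0,3,4,5,7]=5  [0,4,5,6,7]=20  [1,2,5,6,7]=10  [2,4,5,6,7]=10  [3,4,5,6,7]=5
  size 6 → [0,1,2,5,6,7]=60  [0,2,4,5,6,7]=60  [0,3,4,5,6,7]=30  [1,2,4,5,6,7]=20  [2,3,4,5,6,7]=15
  first=0(d) contributes 35
  first=1(e) contributes 105
  first=3(b) contributes 140
|[w]| = 280

280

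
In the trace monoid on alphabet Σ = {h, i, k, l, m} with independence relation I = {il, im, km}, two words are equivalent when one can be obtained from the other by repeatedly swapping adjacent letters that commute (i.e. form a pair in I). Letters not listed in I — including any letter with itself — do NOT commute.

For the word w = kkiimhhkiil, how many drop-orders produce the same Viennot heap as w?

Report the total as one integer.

15

piece 0:k — minimal
piece 1:k rests on {0:k}
piece 2:i rests on {1:k}
piece 3:i rests on {2:i}
piece 4:m — minimal
piece 5:h rests on {3:i, 4:m}
piece 6:h rests on {5:h}
piece 7:k rests on {6:h}
piece 8:i rests on {7:k}
piece 9:i rests on {8:i}
piece 10:l rests on {7:k}
minimal pieces: {0:k, 4:m}
ways to finish when only these pieces remain (= sum over removing one remaining piece with nothing left below it):
  1 left: {9}→1  {10}→1
  2 left: {8,9}→1  {9,10}→2
  3 left: {8,9,10}→3
  4 left: {7,8,9,10}→3
  5 left: {6,7,8,9,10}→3
  6 left: {5,6,7,8,9,10}→3
  7 left: {3,5,6,7,8,9,10}→3  {4,5,6,7,8,9,10}→3
  8 left: {2,3,5,6,7,8,9,10}→3  {3,4,5,6,7,8,9,10}→6
  9 left: {1,2,3,5,6,7,8,9,10}→3  {2,3,4,5,6,7,8,9,10}→9
  placing 0:k first → 12 extensions
  placing 4:m first → 3 extensions
total linear extensions = 15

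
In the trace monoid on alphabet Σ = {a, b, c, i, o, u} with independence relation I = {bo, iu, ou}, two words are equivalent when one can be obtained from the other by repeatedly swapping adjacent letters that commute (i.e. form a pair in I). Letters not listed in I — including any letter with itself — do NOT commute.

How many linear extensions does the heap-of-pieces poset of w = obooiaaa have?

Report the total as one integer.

0(o) covers ∅
1(b) covers ∅
2(o) covers 0:o
3(o) covers 2:o
4(i) covers 1:b, 3:o
5(a) covers 4:i
6(a) covers 5:a
7(a) covers 6:a
floor of heap: 0:o, 1:b
completions by unplaced set U, small U first (add the entries for U minus each lowest piece of U):
  |U|=1: {7}:1
  |U|=2: {6,7}:1
  |U|=3: {5,6,7}:1
  |U|=4: {4,5,6,7}:1
  |U|=5: {1,4,5,6,7}:1  {3,4,5,6,7}:1
  |U|=6: {1,3,4,5,6,7}:2  {2,3,4,5,6,7}:1
  start at 0(o): 3
  start at 1(b): 1
sum over floor = 4

4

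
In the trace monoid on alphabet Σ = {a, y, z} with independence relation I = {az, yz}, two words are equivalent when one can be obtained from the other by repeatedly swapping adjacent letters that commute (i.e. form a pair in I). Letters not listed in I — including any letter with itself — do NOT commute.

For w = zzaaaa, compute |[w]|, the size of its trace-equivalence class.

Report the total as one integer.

piece 0:z — minimal
piece 1:z rests on {0:z}
piece 2:a — minimal
piece 3:a rests on {2:a}
piece 4:a rests on {3:a}
piece 5:a rests on {4:a}
minimal pieces: {0:z, 2:a}
ways to finish when only these pieces remain (= sum over removing one remaining piece with nothing left below it):
  1 left: {1}→1  {5}→1
  2 left: {0,1}→1  {1,5}→2  {4,5}→1
  3 left: {0,1,5}→3  {1,4,5}→3  {3,4,5}→1
  4 left: {0,1,4,5}→6  {1,3,4,5}→4  {2,3,4,5}→1
  placing 0:z first → 5 extensions
  placing 2:a first → 10 extensions
total linear extensions = 15

15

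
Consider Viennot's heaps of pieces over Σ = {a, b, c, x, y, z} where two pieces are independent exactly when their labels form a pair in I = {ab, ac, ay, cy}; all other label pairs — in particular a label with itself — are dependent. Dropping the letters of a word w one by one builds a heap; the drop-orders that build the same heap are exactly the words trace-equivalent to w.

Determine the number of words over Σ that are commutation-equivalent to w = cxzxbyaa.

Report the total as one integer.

6

drop 0:c onto floor
drop 1:x onto {0:c}
drop 2:z onto {1:x}
drop 3:x onto {2:z}
drop 4:b onto {3:x}
drop 5:y onto {4:b}
drop 6:a onto {3:x}
drop 7:a onto {6:a}
ground layer = {0:c}
drop-orders for the pieces not yet dropped (sum over which currently-grounded one goes next):
  1 to go: {5} 1  {7} 1
  2 to go: {4,5} 1  {5,7} 2  {6,7} 1
  3 to go: {4,5,7} 3  {5,6,7} 3
  4 to go: {4,5,6,7} 6
  5 to go: {3,4,5,6,7} 6
  6 to go: {2,3,4,5,6,7} 6
  if 0:c drops first: 6 orders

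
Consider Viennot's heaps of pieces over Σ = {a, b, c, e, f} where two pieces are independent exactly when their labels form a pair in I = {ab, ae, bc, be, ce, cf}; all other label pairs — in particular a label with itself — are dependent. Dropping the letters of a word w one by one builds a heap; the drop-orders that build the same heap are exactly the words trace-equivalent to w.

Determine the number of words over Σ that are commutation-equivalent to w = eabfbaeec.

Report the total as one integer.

0(e) covers ∅
1(a) covers ∅
2(b) covers ∅
3(f) covers 0:e, 1:a, 2:b
4(b) covers 3:f
5(a) covers 3:f
6(e) covers 3:f
7(e) covers 6:e
8(c) covers 5:a
floor of heap: 0:e, 1:a, 2:b
completions by unplaced set U, small U first (add the entries for U minus each lowest piece of U):
  |U|=1: {4}:1  {7}:1  {8}:1
  |U|=2: {4,7}:2  {4,8}:2  {5,8}:1  {6,7}:1  {7,8}:2
  |U|=3: {4,5,8}:3  {4,6,7}:3  {4,7,8}:6  {5,7,8}:3  {6,7,8}:3
  |U|=4: {4,5,7,8}:12  {4,6,7,8}:12  {5,6,7,8}:6
  |U|=5: {4,5,6,7,8}:30
  |U|=6: {3,4,5,6,7,8}:30
  |U|=7: {0,3,4,5,6,7,8}:30  {1,3,4,5,6,7,8}:30  {2,3,4,5,6,7,8}:30
  start at 0(e): 60
  start at 1(a): 60
  start at 2(b): 60
sum over floor = 180

180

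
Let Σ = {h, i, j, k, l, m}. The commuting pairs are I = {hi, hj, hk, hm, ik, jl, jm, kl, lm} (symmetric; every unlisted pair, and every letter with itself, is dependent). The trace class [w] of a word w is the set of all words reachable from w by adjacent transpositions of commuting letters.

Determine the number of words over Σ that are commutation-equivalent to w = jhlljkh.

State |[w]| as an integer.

35

#0=j has no predecessor
#1=h has no predecessor
#2=l depends on [1:h]
#3=l depends on [2:l]
#4=j depends on [0:j]
#5=k depends on [4:j]
#6=h depends on [3:l]
sources: [0:j, 1:h]
N(rest) = Σ N(rest − s) over sources s of rest; N(one piece) = 1:
  size 1 → [5]=1  [6]=1
  size 2 → [3,6]=1  [4,5]=1  [5,6]=2
  size 3 → [0,4,5]=1  [2,3,6]=1  [3,5,6]=3  [4,5,6]=3
  size 4 → [0,4,5,6]=4  [1,2,3,6]=1  [2,3,5,6]=4  [3,4,5,6]=6
  size 5 → [0,3,4,5,6]=10  [1,2,3,5,6]=5  [2,3,4,5,6]=10
  first=0(j) contributes 15
  first=1(h) contributes 20
|[w]| = 35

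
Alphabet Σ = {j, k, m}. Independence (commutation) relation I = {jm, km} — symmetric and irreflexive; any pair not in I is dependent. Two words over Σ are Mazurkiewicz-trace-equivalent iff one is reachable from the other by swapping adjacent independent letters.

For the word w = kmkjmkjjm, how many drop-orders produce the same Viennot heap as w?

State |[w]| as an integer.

drop 0:k onto floor
drop 1:m onto floor
drop 2:k onto {0:k}
drop 3:j onto {2:k}
drop 4:m onto {1:m}
drop 5:k onto {3:j}
drop 6:j onto {5:k}
drop 7:j onto {6:j}
drop 8:m onto {4:m}
ground layer = {0:k, 1:m}
drop-orders for the pieces not yet dropped (sum over which currently-grounded one goes next):
  1 to go: {7} 1  {8} 1
  2 to go: {4,8} 1  {6,7} 1  {7,8} 2
  3 to go: {1,4,8} 1  {4,7,8} 3  {5,6,7} 1  {6,7,8} 3
  4 to go: {1,4,7,8} 4  {3,5,6,7} 1  {4,6,7,8} 6  {5,6,7,8} 4
  5 to go: {1,4,6,7,8} 10  {2,3,5,6,7} 1  {3,5,6,7,8} 5  {4,5,6,7,8} 10
  6 to go: {0,2,3,5,6,7} 1  {1,4,5,6,7,8} 20  {2,3,5,6,7,8} 6  {3,4,5,6,7,8} 15
  7 to go: {0,2,3,5,6,7,8} 7  {1,3,4,5,6,7,8} 35  {2,3,4,5,6,7,8} 21
  if 0:k drops first: 56 orders
  if 1:m drops first: 28 orders
heap linearizations: 84

84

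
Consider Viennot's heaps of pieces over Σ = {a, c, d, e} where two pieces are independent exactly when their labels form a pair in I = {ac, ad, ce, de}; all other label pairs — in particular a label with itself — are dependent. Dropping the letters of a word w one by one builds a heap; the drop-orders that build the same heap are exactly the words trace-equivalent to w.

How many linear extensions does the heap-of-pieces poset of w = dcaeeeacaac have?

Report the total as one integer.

#0=d has no predecessor
#1=c depends on [0:d]
#2=a has no predecessor
#3=e depends on [2:a]
#4=e depends on [3:e]
#5=e depends on [4:e]
#6=a depends on [5:e]
#7=c depends on [1:c]
#8=a depends on [6:a]
#9=a depends on [8:a]
#10=c depends on [7:c]
sources: [0:d, 2:a]
N(rest) = Σ N(rest − s) over sources s of rest; N(one piece) = 1:
  size 1 → [9]=1  [10]=1
  size 2 → [7,10]=1  [8,9]=1  [9,10]=2
  size 3 → [1,7,10]=1  [6,8,9]=1  [7,9,10]=3  [8,9,10]=3
  size 4 → [0,1,7,10]=1  [1,7,9,10]=4  [5,6,8,9]=1  [6,8,9,10]=4  [7,8,9,10]=6
  size 5 → [0,1,7,9,10]=5  [1,7,8,9,10]=10  [4,5,6,8,9]=1  [5,6,8,9,10]=5  [6,7,8,9,10]=10
  size 6 → [0,1,7,8,9,10]=15  [1,6,7,8,9,10]=20  [3,4,5,6,8,9]=1  [4,5,6,8,9,10]=6  [5,6,7,8,9,10]=15
  size 7 → [0,1,6,7,8,9,10]=35  [1,5,6,7,8,9,10]=35  [2,3,4,5,6,8,9]=1  [3,4,5,6,8,9,10]=7  [4,5,6,7,8,9,10]=21
  size 8 → [0,1,5,6,7,8,9,10]=70  [1,4,5,6,7,8,9,10]=56  [2,3,4,5,6,8,9,10]=8  [3,4,5,6,7,8,9,10]=28
  size 9 → [0,1,4,5,6,7,8,9,10]=126  [1,3,4,5,6,7,8,9,10]=84  [2,3,4,5,6,7,8,9,10]=36
  first=0(d) contributes 120
  first=2(a) contributes 210
|[w]| = 330

330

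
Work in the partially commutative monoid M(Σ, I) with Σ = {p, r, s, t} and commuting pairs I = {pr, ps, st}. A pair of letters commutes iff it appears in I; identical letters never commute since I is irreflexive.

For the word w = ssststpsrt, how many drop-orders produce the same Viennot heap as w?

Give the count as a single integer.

77

#0=s has no predecessor
#1=s depends on [0:s]
#2=s depends on [1:s]
#3=t has no predecessor
#4=s depends on [2:s]
#5=t depends on [3:t]
#6=p depends on [5:t]
#7=s depends on [4:s]
#8=r depends on [5:t, 7:s]
#9=t depends on [6:p, 8:r]
sources: [0:s, 3:t]
N(rest) = Σ N(rest − s) over sources s of rest; N(one piece) = 1:
  size 1 → [9]=1
  size 2 → [6,9]=1  [8,9]=1
  size 3 → [6,8,9]=2  [7,8,9]=1
  size 4 → [4,7,8,9]=1  [5,6,8,9]=2  [6,7,8,9]=3
  size 5 → [2,4,7,8,9]=1  [3,5,6,8,9]=2  [4,6,7,8,9]=4  [5,6,7,8,9]=5
  size 6 → [1,2,4,7,8,9]=1  [2,4,6,7,8,9]=5  [3,5,6,7,8,9]=7  [4,5,6,7,8,9]=9
  size 7 → [0,1,2,4,7,8,9]=1  [1,2,4,6,7,8,9]=6  [2,4,5,6,7,8,9]=14  [3,4,5,6,7,8,9]=16
  size 8 → [0,1,2,4,6,7,8,9]=7  [1,2,4,5,6,7,8,9]=20  [2,3,4,5,6,7,8,9]=30
  first=0(s) contributes 50
  first=3(t) contributes 27
|[w]| = 77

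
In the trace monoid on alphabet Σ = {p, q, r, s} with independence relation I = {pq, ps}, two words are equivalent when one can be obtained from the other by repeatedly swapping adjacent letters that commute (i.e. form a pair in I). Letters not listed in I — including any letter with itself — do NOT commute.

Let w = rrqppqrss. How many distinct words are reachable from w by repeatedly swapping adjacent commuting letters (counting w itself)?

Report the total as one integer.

#0=r has no predecessor
#1=r depends on [0:r]
#2=q depends on [1:r]
#3=p depends on [1:r]
#4=p depends on [3:p]
#5=q depends on [2:q]
#6=r depends on [4:p, 5:q]
#7=s depends on [6:r]
#8=s depends on [7:s]
sources: [0:r]
N(rest) = Σ N(rest − s) over sources s of rest; N(one piece) = 1:
  size 1 → [8]=1
  size 2 → [7,8]=1
  size 3 → [6,7,8]=1
  size 4 → [4,6,7,8]=1  [5,6,7,8]=1
  size 5 → [2,5,6,7,8]=1  [3,4,6,7,8]=1  [4,5,6,7,8]=2
  size 6 → [2,4,5,6,7,8]=3  [3,4,5,6,7,8]=3
  size 7 → [2,3,4,5,6,7,8]=6
  first=0(r) contributes 6

6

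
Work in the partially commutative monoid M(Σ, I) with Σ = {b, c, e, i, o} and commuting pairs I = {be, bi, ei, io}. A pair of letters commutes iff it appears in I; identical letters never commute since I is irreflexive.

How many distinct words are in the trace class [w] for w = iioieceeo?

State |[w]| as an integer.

#0=i has no predecessor
#1=i depends on [0:i]
#2=o has no predecessor
#3=i depends on [1:i]
#4=e depends on [2:o]
#5=c depends on [3:i, 4:e]
#6=e depends on [5:c]
#7=e depends on [6:e]
#8=o depends on [7:e]
sources: [0:i, 2:o]
N(rest) = Σ N(rest − s) over sources s of rest; N(one piece) = 1:
  size 1 → [8]=1
  size 2 → [7,8]=1
  size 3 → [6,7,8]=1
  size 4 → [5,6,7,8]=1
  size 5 → [3,5,6,7,8]=1  [4,5,6,7,8]=1
  size 6 → [1,3,5,6,7,8]=1  [2,4,5,6,7,8]=1  [3,4,5,6,7,8]=2
  size 7 → [0,1,3,5,6,7,8]=1  [1,3,4,5,6,7,8]=3  [2,3,4,5,6,7,8]=3
  first=0(i) contributes 6
  first=2(o) contributes 4
|[w]| = 10

10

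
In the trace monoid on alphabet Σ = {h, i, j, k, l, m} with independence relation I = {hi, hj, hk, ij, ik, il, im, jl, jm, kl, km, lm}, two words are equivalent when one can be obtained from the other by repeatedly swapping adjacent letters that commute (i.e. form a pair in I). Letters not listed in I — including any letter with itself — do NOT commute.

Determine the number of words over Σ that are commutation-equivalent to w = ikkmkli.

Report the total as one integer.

420

drop 0:i onto floor
drop 1:k onto floor
drop 2:k onto {1:k}
drop 3:m onto floor
drop 4:k onto {2:k}
drop 5:l onto floor
drop 6:i onto {0:i}
ground layer = {0:i, 1:k, 3:m, 5:l}
drop-orders for the pieces not yet dropped (sum over which currently-grounded one goes next):
  1 to go: {3} 1  {4} 1  {5} 1  {6} 1
  2 to go: {0,6} 1  {2,4} 1  {3,4} 2  {3,5} 2  {3,6} 2  {4,5} 2  {4,6} 2  {5,6} 2
  3 to go: {0,3,6} 3  {0,4,6} 3  {0,5,6} 3  {1,2,4} 1  {2,3,4} 3  {2,4,5} 3  {2,4,6} 3  {3,4,5} 6  {3,4,6} 6  {3,5,6} 6  {4,5,6} 6
  4 to go: {0,2,4,6} 6  {0,3,4,6} 12  {0,3,5,6} 12  {0,4,5,6} 12  {1,2,3,4} 4  {1,2,4,5} 4  {1,2,4,6} 4  {2,3,4,5} 12  {2,3,4,6} 12  {2,4,5,6} 12  {3,4,5,6} 24
  5 to go: {0,1,2,4,6} 10  {0,2,3,4,6} 30  {0,2,4,5,6} 30  {0,3,4,5,6} 60  {1,2,3,4,5} 20  {1,2,3,4,6} 20  {1,2,4,5,6} 20  {2,3,4,5,6} 60
  if 0:i drops first: 120 orders
  if 1:k drops first: 180 orders
  if 3:m drops first: 60 orders
  if 5:l drops first: 60 orders
heap linearizations: 420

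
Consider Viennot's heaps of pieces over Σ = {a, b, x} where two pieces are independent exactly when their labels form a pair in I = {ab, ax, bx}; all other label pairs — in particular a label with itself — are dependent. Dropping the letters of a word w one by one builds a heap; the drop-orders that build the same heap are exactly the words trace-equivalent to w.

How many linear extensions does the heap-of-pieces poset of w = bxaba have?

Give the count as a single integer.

#0=b has no predecessor
#1=x has no predecessor
#2=a has no predecessor
#3=b depends on [0:b]
#4=a depends on [2:a]
sources: [0:b, 1:x, 2:a]
N(rest) = Σ N(rest − s) over sources s of rest; N(one piece) = 1:
  size 1 → [1]=1  [3]=1  [4]=1
  size 2 → [0,3]=1  [1,3]=2  [1,4]=2  [2,4]=1  [3,4]=2
  size 3 → [0,1,3]=3  [0,3,4]=3  [1,2,4]=3  [1,3,4]=6  [2,3,4]=3
  first=0(b) contributes 12
  first=1(x) contributes 6
  first=2(a) contributes 12
|[w]| = 30

30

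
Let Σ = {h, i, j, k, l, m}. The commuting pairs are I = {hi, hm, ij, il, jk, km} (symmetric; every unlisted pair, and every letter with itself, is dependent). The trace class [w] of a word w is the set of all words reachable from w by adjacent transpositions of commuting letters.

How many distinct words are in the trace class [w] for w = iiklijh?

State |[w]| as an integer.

#0=i has no predecessor
#1=i depends on [0:i]
#2=k depends on [1:i]
#3=l depends on [2:k]
#4=i depends on [2:k]
#5=j depends on [3:l]
#6=h depends on [5:j]
sources: [0:i]
N(rest) = Σ N(rest − s) over sources s of rest; N(one piece) = 1:
  size 1 → [4]=1  [6]=1
  size 2 → [4,6]=2  [5,6]=1
  size 3 → [3,5,6]=1  [4,5,6]=3
  size 4 → [3,4,5,6]=4
  size 5 → [2,3,4,5,6]=4
  first=0(i) contributes 4

4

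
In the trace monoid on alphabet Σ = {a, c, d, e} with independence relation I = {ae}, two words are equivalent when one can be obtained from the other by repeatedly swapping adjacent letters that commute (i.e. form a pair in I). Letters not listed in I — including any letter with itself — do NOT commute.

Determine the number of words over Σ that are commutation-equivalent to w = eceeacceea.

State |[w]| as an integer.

piece 0:e — minimal
piece 1:c rests on {0:e}
piece 2:e rests on {1:c}
piece 3:e rests on {2:e}
piece 4:a rests on {1:c}
piece 5:c rests on {3:e, 4:a}
piece 6:c rests on {5:c}
piece 7:e rests on {6:c}
piece 8:e rests on {7:e}
piece 9:a rests on {6:c}
minimal pieces: {0:e}
ways to finish when only these pieces remain (= sum over removing one remaining piece with nothing left below it):
  1 left: {8}→1  {9}→1
  2 left: {7,8}→1  {8,9}→2
  3 left: {7,8,9}→3
  4 left: {6,7,8,9}→3
  5 left: {5,6,7,8,9}→3
  6 left: {3,5,6,7,8,9}→3  {4,5,6,7,8,9}→3
  7 left: {2,3,5,6,7,8,9}→3  {3,4,5,6,7,8,9}→6
  8 left: {2,3,4,5,6,7,8,9}→9
  placing 0:e first → 9 extensions

9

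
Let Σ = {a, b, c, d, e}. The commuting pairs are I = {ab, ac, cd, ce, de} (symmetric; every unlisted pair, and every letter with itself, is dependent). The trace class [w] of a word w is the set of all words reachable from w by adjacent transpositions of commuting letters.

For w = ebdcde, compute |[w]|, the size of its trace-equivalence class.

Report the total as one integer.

0(e) covers ∅
1(b) covers 0:e
2(d) covers 1:b
3(c) covers 1:b
4(d) covers 2:d
5(e) covers 1:b
floor of heap: 0:e
completions by unplaced set U, small U first (add the entries for U minus each lowest piece of U):
  |U|=1: {3}:1  {4}:1  {5}:1
  |U|=2: {2,4}:1  {3,4}:2  {3,5}:2  {4,5}:2
  |U|=3: {2,3,4}:3  {2,4,5}:3  {3,4,5}:6
  |U|=4: {2,3,4,5}:12
  start at 0(e): 12

12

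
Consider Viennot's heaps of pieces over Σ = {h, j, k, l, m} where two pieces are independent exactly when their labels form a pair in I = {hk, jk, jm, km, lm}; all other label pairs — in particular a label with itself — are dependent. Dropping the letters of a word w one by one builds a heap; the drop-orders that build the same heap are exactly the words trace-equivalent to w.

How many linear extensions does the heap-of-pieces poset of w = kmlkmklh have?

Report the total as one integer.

21

0(k) covers ∅
1(m) covers ∅
2(l) covers 0:k
3(k) covers 2:l
4(m) covers 1:m
5(k) covers 3:k
6(l) covers 5:k
7(h) covers 4:m, 6:l
floor of heap: 0:k, 1:m
completions by unplaced set U, small U first (add the entries for U minus each lowest piece of U):
  |U|=1: {7}:1
  |U|=2: {4,7}:1  {6,7}:1
  |U|=3: {1,4,7}:1  {4,6,7}:2  {5,6,7}:1
  |U|=4: {1,4,6,7}:3  {3,5,6,7}:1  {4,5,6,7}:3
  |U|=5: {1,4,5,6,7}:6  {2,3,5,6,7}:1  {3,4,5,6,7}:4
  |U|=6: {0,2,3,5,6,7}:1  {1,3,4,5,6,7}:10  {2,3,4,5,6,7}:5
  start at 0(k): 15
  start at 1(m): 6
sum over floor = 21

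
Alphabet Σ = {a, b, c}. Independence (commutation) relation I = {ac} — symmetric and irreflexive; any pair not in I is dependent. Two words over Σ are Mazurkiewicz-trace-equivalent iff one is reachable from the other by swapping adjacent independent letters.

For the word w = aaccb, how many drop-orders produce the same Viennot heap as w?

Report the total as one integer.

0(a) covers ∅
1(a) covers 0:a
2(c) covers ∅
3(c) covers 2:c
4(b) covers 1:a, 3:c
floor of heap: 0:a, 2:c
completions by unplaced set U, small U first (add the entries for U minus each lowest piece of U):
  |U|=1: {4}:1
  |U|=2: {1,4}:1  {3,4}:1
  |U|=3: {0,1,4}:1  {1,3,4}:2  {2,3,4}:1
  start at 0(a): 3
  start at 2(c): 3
sum over floor = 6

6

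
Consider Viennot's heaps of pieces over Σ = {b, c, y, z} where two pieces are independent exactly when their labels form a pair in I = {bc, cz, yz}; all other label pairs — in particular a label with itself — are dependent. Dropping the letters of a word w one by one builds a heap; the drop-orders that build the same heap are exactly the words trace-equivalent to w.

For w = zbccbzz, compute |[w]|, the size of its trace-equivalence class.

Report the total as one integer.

#0=z has no predecessor
#1=b depends on [0:z]
#2=c has no predecessor
#3=c depends on [2:c]
#4=b depends on [1:b]
#5=z depends on [4:b]
#6=z depends on [5:z]
sources: [0:z, 2:c]
N(rest) = Σ N(rest − s) over sources s of rest; N(one piece) = 1:
  size 1 → [3]=1  [6]=1
  size 2 → [2,3]=1  [3,6]=2  [5,6]=1
  size 3 → [2,3,6]=3  [3,5,6]=3  [4,5,6]=1
  size 4 → [1,4,5,6]=1  [2,3,5,6]=6  [3,4,5,6]=4
  size 5 → [0,1,4,5,6]=1  [1,3,4,5,6]=5  [2,3,4,5,6]=10
  first=0(z) contributes 15
  first=2(c) contributes 6
|[w]| = 21

21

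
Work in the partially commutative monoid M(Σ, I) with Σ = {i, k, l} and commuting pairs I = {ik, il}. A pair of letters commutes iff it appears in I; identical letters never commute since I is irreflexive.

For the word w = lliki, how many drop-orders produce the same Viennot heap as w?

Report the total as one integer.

0(l) covers ∅
1(l) covers 0:l
2(i) covers ∅
3(k) covers 1:l
4(i) covers 2:i
floor of heap: 0:l, 2:i
completions by unplaced set U, small U first (add the entries for U minus each lowest piece of U):
  |U|=1: {3}:1  {4}:1
  |U|=2: {1,3}:1  {2,4}:1  {3,4}:2
  |U|=3: {0,1,3}:1  {1,3,4}:3  {2,3,4}:3
  start at 0(l): 6
  start at 2(i): 4
sum over floor = 10

10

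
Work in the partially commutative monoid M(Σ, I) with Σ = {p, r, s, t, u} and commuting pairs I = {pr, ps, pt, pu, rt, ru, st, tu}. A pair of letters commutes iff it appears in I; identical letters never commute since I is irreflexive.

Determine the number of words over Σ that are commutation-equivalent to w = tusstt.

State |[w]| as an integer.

piece 0:t — minimal
piece 1:u — minimal
piece 2:s rests on {1:u}
piece 3:s rests on {2:s}
piece 4:t rests on {0:t}
piece 5:t rests on {4:t}
minimal pieces: {0:t, 1:u}
ways to finish when only these pieces remain (= sum over removing one remaining piece with nothing left below it):
  1 left: {3}→1  {5}→1
  2 left: {2,3}→1  {3,5}→2  {4,5}→1
  3 left: {0,4,5}→1  {1,2,3}→1  {2,3,5}→3  {3,4,5}→3
  4 left: {0,3,4,5}→4  {1,2,3,5}→4  {2,3,4,5}→6
  placing 0:t first → 10 extensions
  placing 1:u first → 10 extensions
total linear extensions = 20

20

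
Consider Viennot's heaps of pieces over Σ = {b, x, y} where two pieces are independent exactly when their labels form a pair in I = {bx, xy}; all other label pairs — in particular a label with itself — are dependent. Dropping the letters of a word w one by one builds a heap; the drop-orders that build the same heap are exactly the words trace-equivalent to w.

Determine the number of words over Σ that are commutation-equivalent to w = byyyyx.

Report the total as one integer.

drop 0:b onto floor
drop 1:y onto {0:b}
drop 2:y onto {1:y}
drop 3:y onto {2:y}
drop 4:y onto {3:y}
drop 5:x onto floor
ground layer = {0:b, 5:x}
drop-orders for the pieces not yet dropped (sum over which currently-grounded one goes next):
  1 to go: {4} 1  {5} 1
  2 to go: {3,4} 1  {4,5} 2
  3 to go: {2,3,4} 1  {3,4,5} 3
  4 to go: {1,2,3,4} 1  {2,3,4,5} 4
  if 0:b drops first: 5 orders
  if 5:x drops first: 1 orders
heap linearizations: 6

6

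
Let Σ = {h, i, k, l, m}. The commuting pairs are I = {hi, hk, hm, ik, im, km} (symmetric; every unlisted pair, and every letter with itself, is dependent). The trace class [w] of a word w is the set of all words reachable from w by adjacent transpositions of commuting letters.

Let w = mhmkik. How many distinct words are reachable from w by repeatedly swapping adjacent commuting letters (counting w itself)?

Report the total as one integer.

#0=m has no predecessor
#1=h has no predecessor
#2=m depends on [0:m]
#3=k has no predecessor
#4=i has no predecessor
#5=k depends on [3:k]
sources: [0:m, 1:h, 3:k, 4:i]
N(rest) = Σ N(rest − s) over sources s of rest; N(one piece) = 1:
  size 1 → [1]=1  [2]=1  [4]=1  [5]=1
  size 2 → [0,2]=1  [1,2]=2  [1,4]=2  [1,5]=2  [2,4]=2  [2,5]=2  [3,5]=1  [4,5]=2
  size 3 → [0,1,2]=3  [0,2,4]=3  [0,2,5]=3  [1,2,4]=6  [1,2,5]=6  [1,3,5]=3  [1,4,5]=6  [2,3,5]=3  [2,4,5]=6  [3,4,5]=3
  size 4 → [0,1,2,4]=12  [0,1,2,5]=12  [0,2,3,5]=6  [0,2,4,5]=12  [1,2,3,5]=12  [1,2,4,5]=24  [1,3,4,5]=12  [2,3,4,5]=12
  first=0(m) contributes 60
  first=1(h) contributes 30
  first=3(k) contributes 60
  first=4(i) contributes 30
|[w]| = 180

180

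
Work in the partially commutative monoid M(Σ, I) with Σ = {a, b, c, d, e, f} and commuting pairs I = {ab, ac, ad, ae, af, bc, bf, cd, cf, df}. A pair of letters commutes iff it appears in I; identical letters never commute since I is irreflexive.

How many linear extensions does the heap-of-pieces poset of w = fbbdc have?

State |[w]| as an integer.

20

#0=f has no predecessor
#1=b has no predecessor
#2=b depends on [1:b]
#3=d depends on [2:b]
#4=c has no predecessor
sources: [0:f, 1:b, 4:c]
N(rest) = Σ N(rest − s) over sources s of rest; N(one piece) = 1:
  size 1 → [0]=1  [3]=1  [4]=1
  size 2 → [0,3]=2  [0,4]=2  [2,3]=1  [3,4]=2
  size 3 → [0,2,3]=3  [0,3,4]=6  [1,2,3]=1  [2,3,4]=3
  first=0(f) contributes 4
  first=1(b) contributes 12
  first=4(c) contributes 4
|[w]| = 20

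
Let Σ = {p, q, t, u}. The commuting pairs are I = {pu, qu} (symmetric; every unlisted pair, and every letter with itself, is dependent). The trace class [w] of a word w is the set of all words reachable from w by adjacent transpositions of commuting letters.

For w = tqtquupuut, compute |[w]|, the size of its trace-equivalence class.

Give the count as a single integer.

15

#0=t has no predecessor
#1=q depends on [0:t]
#2=t depends on [1:q]
#3=q depends on [2:t]
#4=u depends on [2:t]
#5=u depends on [4:u]
#6=p depends on [3:q]
#7=u depends on [5:u]
#8=u depends on [7:u]
#9=t depends on [6:p, 8:u]
sources: [0:t]
N(rest) = Σ N(rest − s) over sources s of rest; N(one piece) = 1:
  size 1 → [9]=1
  size 2 → [6,9]=1  [8,9]=1
  size 3 → [3,6,9]=1  [6,8,9]=2  [7,8,9]=1
  size 4 → [3,6,8,9]=3  [5,7,8,9]=1  [6,7,8,9]=3
  size 5 → [3,6,7,8,9]=6  [4,5,7,8,9]=1  [5,6,7,8,9]=4
  size 6 → [3,5,6,7,8,9]=10  [4,5,6,7,8,9]=5
  size 7 → [3,4,5,6,7,8,9]=15
  size 8 → [2,3,4,5,6,7,8,9]=15
  first=0(t) contributes 15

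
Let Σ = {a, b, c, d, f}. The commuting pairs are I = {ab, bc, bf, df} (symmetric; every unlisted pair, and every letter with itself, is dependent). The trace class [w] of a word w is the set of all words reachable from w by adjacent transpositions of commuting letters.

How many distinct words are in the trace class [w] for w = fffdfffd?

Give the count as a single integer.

28

drop 0:f onto floor
drop 1:f onto {0:f}
drop 2:f onto {1:f}
drop 3:d onto floor
drop 4:f onto {2:f}
drop 5:f onto {4:f}
drop 6:f onto {5:f}
drop 7:d onto {3:d}
ground layer = {0:f, 3:d}
drop-orders for the pieces not yet dropped (sum over which currently-grounded one goes next):
  1 to go: {6} 1  {7} 1
  2 to go: {3,7} 1  {5,6} 1  {6,7} 2
  3 to go: {3,6,7} 3  {4,5,6} 1  {5,6,7} 3
  4 to go: {2,4,5,6} 1  {3,5,6,7} 6  {4,5,6,7} 4
  5 to go: {1,2,4,5,6} 1  {2,4,5,6,7} 5  {3,4,5,6,7} 10
  6 to go: {0,1,2,4,5,6} 1  {1,2,4,5,6,7} 6  {2,3,4,5,6,7} 15
  if 0:f drops first: 21 orders
  if 3:d drops first: 7 orders
heap linearizations: 28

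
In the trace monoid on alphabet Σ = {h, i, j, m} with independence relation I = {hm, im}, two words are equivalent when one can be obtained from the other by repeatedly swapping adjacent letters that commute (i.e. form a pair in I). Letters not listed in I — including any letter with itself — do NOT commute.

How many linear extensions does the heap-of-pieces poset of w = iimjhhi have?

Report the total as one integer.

3

0(i) covers ∅
1(i) covers 0:i
2(m) covers ∅
3(j) covers 1:i, 2:m
4(h) covers 3:j
5(h) covers 4:h
6(i) covers 5:h
floor of heap: 0:i, 2:m
completions by unplaced set U, small U first (add the entries for U minus each lowest piece of U):
  |U|=1: {6}:1
  |U|=2: {5,6}:1
  |U|=3: {4,5,6}:1
  |U|=4: {3,4,5,6}:1
  |U|=5: {1,3,4,5,6}:1  {2,3,4,5,6}:1
  start at 0(i): 2
  start at 2(m): 1
sum over floor = 3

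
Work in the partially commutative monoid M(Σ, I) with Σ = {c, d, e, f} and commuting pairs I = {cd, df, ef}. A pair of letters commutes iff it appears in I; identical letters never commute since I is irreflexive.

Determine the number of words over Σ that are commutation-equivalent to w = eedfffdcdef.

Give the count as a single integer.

#0=e has no predecessor
#1=e depends on [0:e]
#2=d depends on [1:e]
#3=f has no predecessor
#4=f depends on [3:f]
#5=f depends on [4:f]
#6=d depends on [2:d]
#7=c depends on [1:e, 5:f]
#8=d depends on [6:d]
#9=e depends on [7:c, 8:d]
#10=f depends on [7:c]
sources: [0:e, 3:f]
N(rest) = Σ N(rest − s) over sources s of rest; N(one piece) = 1:
  size 1 → [9]=1  [10]=1
  size 2 → [8,9]=1  [9,10]=2
  size 3 → [6,8,9]=1  [7,9,10]=2  [8,9,10]=3
  size 4 → [2,6,8,9]=1  [5,7,9,10]=2  [6,8,9,10]=4  [7,8,9,10]=5
  size 5 → [2,6,8,9,10]=5  [4,5,7,9,10]=2  [5,7,8,9,10]=7  [6,7,8,9,10]=9
  size 6 → [2,6,7,8,9,10]=14  [3,4,5,7,9,10]=2  [4,5,7,8,9,10]=9  [5,6,7,8,9,10]=16
  size 7 → [1,2,6,7,8,9,10]=14  [2,5,6,7,8,9,10]=30  [3,4,5,7,8,9,10]=11  [4,5,6,7,8,9,10]=25
  size 8 → [0,1,2,6,7,8,9,10]=14  [1,2,5,6,7,8,9,10]=44  [2,4,5,6,7,8,9,10]=55  [3,4,5,6,7,8,9,10]=36
  size 9 → [0,1,2,5,6,7,8,9,10]=58  [1,2,4,5,6,7,8,9,10]=99  [2,3,4,5,6,7,8,9,10]=91
  first=0(e) contributes 190
  first=3(f) contributes 157
|[w]| = 347

347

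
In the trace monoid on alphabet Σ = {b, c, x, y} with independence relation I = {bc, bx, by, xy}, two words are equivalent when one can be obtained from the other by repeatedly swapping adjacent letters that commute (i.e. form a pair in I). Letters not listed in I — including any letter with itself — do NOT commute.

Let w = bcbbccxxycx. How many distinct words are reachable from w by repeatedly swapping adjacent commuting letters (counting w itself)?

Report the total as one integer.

495

0(b) covers ∅
1(c) covers ∅
2(b) covers 0:b
3(b) covers 2:b
4(c) covers 1:c
5(c) covers 4:c
6(x) covers 5:c
7(x) covers 6:x
8(y) covers 5:c
9(c) covers 7:x, 8:y
10(x) covers 9:c
floor of heap: 0:b, 1:c
completions by unplaced set U, small U first (add the entries for U minus each lowest piece of U):
  |U|=1: {3}:1  {10}:1
  |U|=2: {2,3}:1  {3,10}:2  {9,10}:1
  |U|=3: {0,2,3}:1  {2,3,10}:3  {3,9,10}:3  {7,9,10}:1  {8,9,10}:1
  |U|=4: {0,2,3,10}:4  {2,3,9,10}:6  {3,7,9,10}:4  {3,8,9,10}:4  {6,7,9,10}:1  {7,8,9,10}:2
  |U|=5: {0,2,3,9,10}:10  {2,3,7,9,10}:10  {2,3,8,9,10}:10  {3,6,7,9,10}:5  {3,7,8,9,10}:10  {6,7,8,9,10}:3
  |U|=6: {0,2,3,7,9,10}:20  {0,2,3,8,9,10}:20  {2,3,6,7,9,10}:15  {2,3,7,8,9,10}:30  {3,6,7,8,9,10}:18  {5,6,7,8,9,10}:3
  |U|=7: {0,2,3,6,7,9,10}:35  {0,2,3,7,8,9,10}:70  {2,3,6,7,8,9,10}:63  {3,5,6,7,8,9,10}:21  {4,5,6,7,8,9,10}:3
  |U|=8: {0,2,3,6,7,8,9,10}:168  {1,4,5,6,7,8,9,10}:3  {2,3,5,6,7,8,9,10}:84  {3,4,5,6,7,8,9,10}:24
  |U|=9: {0,2,3,5,6,7,8,9,10}:252  {1,3,4,5,6,7,8,9,10}:27  {2,3,4,5,6,7,8,9,10}:108
  start at 0(b): 135
  start at 1(c): 360
sum over floor = 495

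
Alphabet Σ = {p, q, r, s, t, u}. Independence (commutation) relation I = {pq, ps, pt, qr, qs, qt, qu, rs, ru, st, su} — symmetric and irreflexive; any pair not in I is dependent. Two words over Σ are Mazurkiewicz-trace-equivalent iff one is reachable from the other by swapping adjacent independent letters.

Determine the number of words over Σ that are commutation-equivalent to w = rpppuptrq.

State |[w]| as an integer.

18

drop 0:r onto floor
drop 1:p onto {0:r}
drop 2:p onto {1:p}
drop 3:p onto {2:p}
drop 4:u onto {3:p}
drop 5:p onto {4:u}
drop 6:t onto {4:u}
drop 7:r onto {5:p, 6:t}
drop 8:q onto floor
ground layer = {0:r, 8:q}
drop-orders for the pieces not yet dropped (sum over which currently-grounded one goes next):
  1 to go: {7} 1  {8} 1
  2 to go: {5,7} 1  {6,7} 1  {7,8} 2
  3 to go: {5,6,7} 2  {5,7,8} 3  {6,7,8} 3
  4 to go: {4,5,6,7} 2  {5,6,7,8} 8
  5 to go: {3,4,5,6,7} 2  {4,5,6,7,8} 10
  6 to go: {2,3,4,5,6,7} 2  {3,4,5,6,7,8} 12
  7 to go: {1,2,3,4,5,6,7} 2  {2,3,4,5,6,7,8} 14
  if 0:r drops first: 16 orders
  if 8:q drops first: 2 orders
heap linearizations: 18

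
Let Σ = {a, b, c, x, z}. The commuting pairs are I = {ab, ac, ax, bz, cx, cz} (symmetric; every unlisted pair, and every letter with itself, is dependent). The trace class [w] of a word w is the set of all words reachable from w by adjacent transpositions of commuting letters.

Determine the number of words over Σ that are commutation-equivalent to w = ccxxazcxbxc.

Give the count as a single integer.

336

0(c) covers ∅
1(c) covers 0:c
2(x) covers ∅
3(x) covers 2:x
4(a) covers ∅
5(z) covers 3:x, 4:a
6(c) covers 1:c
7(x) covers 5:z
8(b) covers 6:c, 7:x
9(x) covers 8:b
10(c) covers 8:b
floor of heap: 0:c, 2:x, 4:a
completions by unplaced set U, small U first (add the entries for U minus each lowest piece of U):
  |U|=1: {9}:1  {10}:1
  |U|=2: {9,10}:2
  |U|=3: {8,9,10}:2
  |U|=4: {6,8,9,10}:2  {7,8,9,10}:2
  |U|=5: {1,6,8,9,10}:2  {5,7,8,9,10}:2  {6,7,8,9,10}:4
  |U|=6: {0,1,6,8,9,10}:2  {1,6,7,8,9,10}:6  {3,5,7,8,9,10}:2  {4,5,7,8,9,10}:2  {5,6,7,8,9,10}:6
  |U|=7: {0,1,6,7,8,9,10}:8  {1,5,6,7,8,9,10}:12  {2,3,5,7,8,9,10}:2  {3,4,5,7,8,9,10}:4  {3,5,6,7,8,9,10}:8  {4,5,6,7,8,9,10}:8
  |U|=8: {0,1,5,6,7,8,9,10}:20  {1,3,5,6,7,8,9,10}:20  {1,4,5,6,7,8,9,10}:20  {2,3,4,5,7,8,9,10}:6  {2,3,5,6,7,8,9,10}:10  {3,4,5,6,7,8,9,10}:20
  |U|=9: {0,1,3,5,6,7,8,9,10}:40  {0,1,4,5,6,7,8,9,10}:40  {1,2,3,5,6,7,8,9,10}:30  {1,3,4,5,6,7,8,9,10}:60  {2,3,4,5,6,7,8,9,10}:36
  start at 0(c): 126
  start at 2(x): 140
  start at 4(a): 70
sum over floor = 336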